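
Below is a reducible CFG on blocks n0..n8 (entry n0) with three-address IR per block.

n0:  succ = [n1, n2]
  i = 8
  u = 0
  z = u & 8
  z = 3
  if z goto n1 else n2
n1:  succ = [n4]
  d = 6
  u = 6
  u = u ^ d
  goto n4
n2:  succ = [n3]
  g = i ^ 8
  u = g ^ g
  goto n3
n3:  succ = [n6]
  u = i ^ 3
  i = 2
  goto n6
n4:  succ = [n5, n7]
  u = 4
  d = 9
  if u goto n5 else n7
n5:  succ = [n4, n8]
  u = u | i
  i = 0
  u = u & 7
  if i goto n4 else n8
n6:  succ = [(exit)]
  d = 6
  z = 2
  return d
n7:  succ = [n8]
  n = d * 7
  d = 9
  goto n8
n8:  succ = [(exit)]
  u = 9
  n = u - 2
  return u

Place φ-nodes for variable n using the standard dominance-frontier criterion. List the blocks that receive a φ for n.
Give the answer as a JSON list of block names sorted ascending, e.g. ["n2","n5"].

Answer: ["n8"]

Analysis:
idom tree: n1←n0 n2←n0 n3←n2 n4←n1 n5←n4 n6←n3 n7←n4 n8←n4
Join-block Dom:
  n4: preds {n1,n5}: {n0,n1} ∩ {n0,n1,n4,n5} = {n0,n1}; idom=n1
  n8: preds {n5,n7}: {n0,n1,n4,n5} ∩ {n0,n1,n4,n7} = {n0,n1,n4}; idom=n4

DF derivation:
  n4←n1: walk · to n1
  n4←n5: walk n5→n4 to n1
  n8←n5: walk n5 to n4
  n8←n7: walk n7 to n4
  n0: DF=∅
  n1: DF=∅
  n2: DF=∅
  n3: DF=∅
  n4: DF={n4}
  n5: DF={n4,n8}
  n6: DF=∅
  n7: DF={n8}
  n8: DF=∅

φ for n: defs {n7,n8}
  DF⁺ = {n8}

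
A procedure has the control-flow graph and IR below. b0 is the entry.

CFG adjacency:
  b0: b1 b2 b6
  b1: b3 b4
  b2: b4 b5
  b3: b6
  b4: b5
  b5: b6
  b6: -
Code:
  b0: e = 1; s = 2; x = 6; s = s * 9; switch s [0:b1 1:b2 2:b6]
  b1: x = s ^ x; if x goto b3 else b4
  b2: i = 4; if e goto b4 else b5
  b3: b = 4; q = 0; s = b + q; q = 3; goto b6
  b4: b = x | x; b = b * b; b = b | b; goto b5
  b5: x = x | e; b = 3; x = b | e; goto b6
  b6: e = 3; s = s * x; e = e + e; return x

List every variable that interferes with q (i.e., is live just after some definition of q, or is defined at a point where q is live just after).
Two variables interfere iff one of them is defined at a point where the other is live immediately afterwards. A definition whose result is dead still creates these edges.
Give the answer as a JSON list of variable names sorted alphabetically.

Answer: ["b", "s", "x"]

Analysis:
Block summaries:
  b0: {e,s,x} / ∅
  b1: {x} / {s,x}
  b2: {i} / {e}
  b3: {b,q,s} / ∅
  b4: {b} / {x}
  b5: {b,x} / {e,x}
  b6: {e,s} / {s,x}

Live sets:
  b0: in=∅ out={e,s,x}
  b1: in={e,s,x} out={e,s,x}
  b2: in={e,s,x} out={e,s,x}
  b3: in={x} out={s,x}
  b4: in={e,s,x} out={e,s,x}
  b5: in={e,s,x} out={s,x}
  b6: in={s,x} out=∅

Interfere edges:
  b — {e,q,s,x}
  e — {b,i,s,x}
  i — {e,s,x}
  q — {b,s,x}
  s — {b,e,i,q,x}
  x — {b,e,i,q,s}

N(q) = ["b", "s", "x"]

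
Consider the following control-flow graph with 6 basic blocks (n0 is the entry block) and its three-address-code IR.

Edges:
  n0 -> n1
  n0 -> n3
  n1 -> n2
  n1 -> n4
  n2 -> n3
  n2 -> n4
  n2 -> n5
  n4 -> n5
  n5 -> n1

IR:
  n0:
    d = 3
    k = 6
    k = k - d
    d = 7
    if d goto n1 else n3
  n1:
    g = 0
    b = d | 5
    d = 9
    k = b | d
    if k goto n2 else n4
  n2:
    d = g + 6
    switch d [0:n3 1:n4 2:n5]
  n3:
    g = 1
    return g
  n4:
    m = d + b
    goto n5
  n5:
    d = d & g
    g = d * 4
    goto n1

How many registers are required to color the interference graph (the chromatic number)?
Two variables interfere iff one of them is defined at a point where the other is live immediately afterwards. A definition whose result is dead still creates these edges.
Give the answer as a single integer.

Answer: 4

Derivation:
def/use:
  n0 def {d,k} use ∅
  n1 def {b,d,g,k} use {d}
  n2 def {d} use {g}
  n3 def {g} use ∅
  n4 def {m} use {b,d}
  n5 def {d,g} use {d,g}

Backward fixpoint:
  n0: in=∅ out={d}
  n1: in={d} out={b,d,g}
  n2: in={b,g} out={b,d,g}
  n3: in=∅ out=∅
  n4: in={b,d,g} out={d,g}
  n5: in={d,g} out={d}

Interfere edges:
  b↔{d,g,k}
  d↔{b,g,k,m}
  g↔{b,d,k,m}
  k↔{b,d,g}
  m↔{d,g}

Colouring:
  clique {b,d,g,k} ⇒ need ≥ 4
  assign b→r2 d→r0 g→r1 k→r3 m→r2 — no edge inside a register ⇒ χ ≤ 4
  χ = 4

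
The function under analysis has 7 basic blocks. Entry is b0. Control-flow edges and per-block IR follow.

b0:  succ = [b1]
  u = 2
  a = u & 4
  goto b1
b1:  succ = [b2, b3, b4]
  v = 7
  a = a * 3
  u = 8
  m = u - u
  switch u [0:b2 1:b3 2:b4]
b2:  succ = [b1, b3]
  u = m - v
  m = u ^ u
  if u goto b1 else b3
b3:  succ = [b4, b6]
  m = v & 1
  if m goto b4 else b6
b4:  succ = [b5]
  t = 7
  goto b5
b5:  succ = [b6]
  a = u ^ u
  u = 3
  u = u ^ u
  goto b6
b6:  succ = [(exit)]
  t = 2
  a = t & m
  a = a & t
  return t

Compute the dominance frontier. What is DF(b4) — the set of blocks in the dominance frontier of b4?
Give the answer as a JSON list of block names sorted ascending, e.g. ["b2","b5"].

idom tree: b1←b0 b2←b1 b3←b1 b4←b1 b5←b4 b6←b1
Dom at joins:
  b1: preds {b0,b2}: {b0} ∩ {b0,b1,b2} = {b0}; idom=b0
  b3: preds {b1,b2}: {b0,b1} ∩ {b0,b1,b2} = {b0,b1}; idom=b1
  b4: preds {b1,b3}: {b0,b1} ∩ {b0,b1,b3} = {b0,b1}; idom=b1
  b6: preds {b3,b5}: {b0,b1,b3} ∩ {b0,b1,b4,b5} = {b0,b1}; idom=b1

Frontier:
  join b1 pred b0: · stop@b0
  join b1 pred b2: b2→b1 stop@b0
  join b3 pred b1: · stop@b1
  join b3 pred b2: b2 stop@b1
  join b4 pred b1: · stop@b1
  join b4 pred b3: b3 stop@b1
  join b6 pred b3: b3 stop@b1
  join b6 pred b5: b5→b4 stop@b1
  DF(b0)=∅
  DF(b1)={b1}
  DF(b2)={b1,b3}
  DF(b3)={b4,b6}
  DF(b4)={b6}
  DF(b5)={b6}
  DF(b6)=∅

DF(b4) = ["b6"]

Answer: ["b6"]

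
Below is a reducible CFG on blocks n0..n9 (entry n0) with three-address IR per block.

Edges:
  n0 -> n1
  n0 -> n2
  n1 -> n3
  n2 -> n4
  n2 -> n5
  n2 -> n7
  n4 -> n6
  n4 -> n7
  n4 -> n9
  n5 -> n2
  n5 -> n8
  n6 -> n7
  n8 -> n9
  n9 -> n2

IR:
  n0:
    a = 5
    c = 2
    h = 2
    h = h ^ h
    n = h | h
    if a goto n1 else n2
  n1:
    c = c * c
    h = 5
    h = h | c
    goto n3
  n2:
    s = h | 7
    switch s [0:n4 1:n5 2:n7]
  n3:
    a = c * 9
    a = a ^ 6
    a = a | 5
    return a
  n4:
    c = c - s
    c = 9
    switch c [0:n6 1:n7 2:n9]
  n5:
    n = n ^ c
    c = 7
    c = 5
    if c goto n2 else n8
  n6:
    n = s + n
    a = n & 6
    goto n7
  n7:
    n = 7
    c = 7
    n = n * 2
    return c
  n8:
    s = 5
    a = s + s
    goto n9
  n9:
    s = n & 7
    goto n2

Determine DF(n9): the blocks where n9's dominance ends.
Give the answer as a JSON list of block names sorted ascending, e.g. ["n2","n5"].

Answer: ["n2"]

Working:
idom tree: n1←n0 n2←n0 n3←n1 n4←n2 n5←n2 n6←n4 n7←n2 n8←n5 n9←n2
Join-block Dom:
  n2: preds {n0,n5,n9}: {n0} ∩ {n0,n2,n5} ∩ {n0,n2,n9} = {n0}; idom=n0
  n7: preds {n2,n4,n6}: {n0,n2} ∩ {n0,n2,n4} ∩ {n0,n2,n4,n6} = {n0,n2}; idom=n2
  n9: preds {n4,n8}: {n0,n2,n4} ∩ {n0,n2,n5,n8} = {n0,n2}; idom=n2

DF derivation:
  join n2 pred n0: · stop@n0
  join n2 pred n5: n5→n2 stop@n0
  join n2 pred n9: n9→n2 stop@n0
  join n7 pred n2: · stop@n2
  join n7 pred n4: n4 stop@n2
  join n7 pred n6: n6→n4 stop@n2
  join n9 pred n4: n4 stop@n2
  join n9 pred n8: n8→n5 stop@n2
  n0 → ∅
  n1 → ∅
  n2 → {n2}
  n3 → ∅
  n4 → {n7,n9}
  n5 → {n2,n9}
  n6 → {n7}
  n7 → ∅
  n8 → {n9}
  n9 → {n2}

DF(n9) = ["n2"]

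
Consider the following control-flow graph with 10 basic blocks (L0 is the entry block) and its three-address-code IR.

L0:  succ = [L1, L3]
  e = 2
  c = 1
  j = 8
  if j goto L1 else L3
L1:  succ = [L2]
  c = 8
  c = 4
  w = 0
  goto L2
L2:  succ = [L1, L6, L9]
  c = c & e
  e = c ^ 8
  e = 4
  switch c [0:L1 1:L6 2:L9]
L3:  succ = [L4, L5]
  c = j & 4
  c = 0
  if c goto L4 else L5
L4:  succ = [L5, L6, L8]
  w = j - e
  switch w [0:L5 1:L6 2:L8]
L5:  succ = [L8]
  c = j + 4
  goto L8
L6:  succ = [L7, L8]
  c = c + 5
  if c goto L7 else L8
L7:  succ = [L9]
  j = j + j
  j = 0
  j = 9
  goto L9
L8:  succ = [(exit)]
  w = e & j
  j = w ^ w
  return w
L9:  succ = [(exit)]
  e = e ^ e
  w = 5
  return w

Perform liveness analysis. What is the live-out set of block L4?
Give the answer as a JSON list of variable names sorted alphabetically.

def/use:
  L0 def {c,e,j} use ∅
  L1 def {c,w} use ∅
  L2 def {c,e} use {c,e}
  L3 def {c} use {j}
  L4 def {w} use {e,j}
  L5 def {c} use {j}
  L6 def {c} use {c}
  L7 def {j} use {j}
  L8 def {j,w} use {e,j}
  L9 def {e,w} use {e}

Live sets:
  L0: in=∅ out={e,j}
  L1: in={e,j} out={c,e,j}
  L2: in={c,e,j} out={c,e,j}
  L3: in={e,j} out={c,e,j}
  L4: in={c,e,j} out={c,e,j}
  L5: in={e,j} out={e,j}
  L6: in={c,e,j} out={e,j}
  L7: in={e,j} out={e}
  L8: in={e,j} out=∅
  L9: in={e} out=∅

live-out(L4) = ["c", "e", "j"]

Answer: ["c", "e", "j"]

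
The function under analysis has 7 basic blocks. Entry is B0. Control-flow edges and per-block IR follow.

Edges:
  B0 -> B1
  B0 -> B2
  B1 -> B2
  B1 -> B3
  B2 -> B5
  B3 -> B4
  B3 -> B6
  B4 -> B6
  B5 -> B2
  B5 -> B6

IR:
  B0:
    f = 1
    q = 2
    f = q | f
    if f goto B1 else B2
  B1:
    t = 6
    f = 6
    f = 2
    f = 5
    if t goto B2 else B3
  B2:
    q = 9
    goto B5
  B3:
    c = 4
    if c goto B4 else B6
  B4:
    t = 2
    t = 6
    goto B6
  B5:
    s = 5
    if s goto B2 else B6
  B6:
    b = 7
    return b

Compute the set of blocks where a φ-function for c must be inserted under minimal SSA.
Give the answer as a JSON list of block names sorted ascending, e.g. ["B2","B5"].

Answer: ["B6"]

Derivation:
idom tree: B1←B0 B2←B0 B3←B1 B4←B3 B5←B2 B6←B0
Dom at joins:
  B2: preds {B0,B1,B5}: {B0} ∩ {B0,B1} ∩ {B0,B2,B5} = {B0}; idom=B0
  B6: preds {B3,B4,B5}: {B0,B1,B3} ∩ {B0,B1,B3,B4} ∩ {B0,B2,B5} = {B0}; idom=B0

Frontier:
  B2←B0: walk · to B0
  B2←B1: walk B1 to B0
  B2←B5: walk B5→B2 to B0
  B6←B3: walk B3→B1 to B0
  B6←B4: walk B4→B3→B1 to B0
  B6←B5: walk B5→B2 to B0
  B0 → ∅
  B1 → {B2,B6}
  B2 → {B2,B6}
  B3 → {B6}
  B4 → {B6}
  B5 → {B2,B6}
  B6 → ∅

φ for c: defs {B3}
  DF⁺ = {B6}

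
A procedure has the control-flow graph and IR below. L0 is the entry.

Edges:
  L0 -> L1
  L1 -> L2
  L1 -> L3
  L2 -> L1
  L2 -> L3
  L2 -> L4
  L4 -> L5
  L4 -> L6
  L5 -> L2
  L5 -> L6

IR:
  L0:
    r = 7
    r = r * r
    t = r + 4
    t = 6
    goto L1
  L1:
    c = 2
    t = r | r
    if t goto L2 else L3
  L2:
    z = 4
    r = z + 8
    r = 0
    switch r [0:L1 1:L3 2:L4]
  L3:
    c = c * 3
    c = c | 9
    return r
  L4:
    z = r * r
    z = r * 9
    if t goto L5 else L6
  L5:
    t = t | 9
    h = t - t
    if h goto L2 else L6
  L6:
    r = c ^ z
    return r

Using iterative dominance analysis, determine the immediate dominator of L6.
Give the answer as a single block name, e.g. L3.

Answer: L4

Derivation:
idom tree: L1←L0 L2←L1 L3←L1 L4←L2 L5←L4 L6←L4
Join-block Dom:
  L1: preds {L0,L2}: {L0} ∩ {L0,L1,L2} = {L0}; idom=L0
  L2: preds {L1,L5}: {L0,L1} ∩ {L0,L1,L2,L4,L5} = {L0,L1}; idom=L1
  L3: preds {L1,L2}: {L0,L1} ∩ {L0,L1,L2} = {L0,L1}; idom=L1
  L6: preds {L4,L5}: {L0,L1,L2,L4} ∩ {L0,L1,L2,L4,L5} = {L0,L1,L2,L4}; idom=L4

idom(L6) = L4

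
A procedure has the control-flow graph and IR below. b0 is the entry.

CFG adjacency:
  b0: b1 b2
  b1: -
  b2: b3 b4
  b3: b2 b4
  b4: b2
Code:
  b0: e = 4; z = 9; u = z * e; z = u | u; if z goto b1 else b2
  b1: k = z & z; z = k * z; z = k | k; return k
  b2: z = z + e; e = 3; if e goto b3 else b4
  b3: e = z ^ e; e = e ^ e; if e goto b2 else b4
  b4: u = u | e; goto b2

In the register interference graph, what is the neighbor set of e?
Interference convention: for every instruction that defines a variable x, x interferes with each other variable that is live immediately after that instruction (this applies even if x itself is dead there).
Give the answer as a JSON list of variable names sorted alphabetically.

Answer: ["u", "z"]

Working:
Block summaries:
  b0: def={e,u,z} ue=∅
  b1: def={k,z} ue={z}
  b2: def={e,z} ue={e,z}
  b3: def={e} ue={e,z}
  b4: def={u} ue={e,u}

Live sets:
  live b0: ∅→{e,u,z}
  live b1: {z}→∅
  live b2: {e,u,z}→{e,u,z}
  live b3: {e,u,z}→{e,u,z}
  live b4: {e,u,z}→{e,u,z}

Interfere edges:
  e — {u,z}
  k — {z}
  u — {e,z}
  z — {e,k,u}

N(e) = ["u", "z"]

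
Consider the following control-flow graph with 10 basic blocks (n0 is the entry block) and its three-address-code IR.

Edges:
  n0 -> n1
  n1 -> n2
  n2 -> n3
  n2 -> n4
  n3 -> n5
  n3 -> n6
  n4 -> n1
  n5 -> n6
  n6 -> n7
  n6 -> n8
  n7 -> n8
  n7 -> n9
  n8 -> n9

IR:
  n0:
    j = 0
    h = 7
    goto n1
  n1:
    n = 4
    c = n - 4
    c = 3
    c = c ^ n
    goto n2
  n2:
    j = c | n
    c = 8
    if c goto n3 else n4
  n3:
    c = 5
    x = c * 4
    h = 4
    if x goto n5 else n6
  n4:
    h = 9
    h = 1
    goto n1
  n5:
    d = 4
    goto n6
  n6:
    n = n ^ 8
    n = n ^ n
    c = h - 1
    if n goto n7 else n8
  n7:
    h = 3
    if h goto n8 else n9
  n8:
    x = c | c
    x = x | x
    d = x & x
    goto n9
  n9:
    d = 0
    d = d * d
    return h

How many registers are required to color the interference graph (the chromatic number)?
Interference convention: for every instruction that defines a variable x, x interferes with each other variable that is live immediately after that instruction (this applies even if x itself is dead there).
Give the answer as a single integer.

Answer: 3

Derivation:
Per-block:
  n0 def {h,j} use ∅
  n1 def {c,n} use ∅
  n2 def {c,j} use {c,n}
  n3 def {c,h,x} use ∅
  n4 def {h} use ∅
  n5 def {d} use ∅
  n6 def {c,n} use {h,n}
  n7 def {h} use ∅
  n8 def {d,x} use {c}
  n9 def {d} use {h}

Backward fixpoint:
  live n0: ∅→∅
  live n1: ∅→{c,n}
  live n2: {c,n}→{n}
  live n3: {n}→{h,n}
  live n4: ∅→∅
  live n5: {h,n}→{h,n}
  live n6: {h,n}→{c,h}
  live n7: {c}→{c,h}
  live n8: {c,h}→{h}
  live n9: {h}→∅

Interfere edges:
  c: {h,n}
  d: {h,n}
  h: {c,d,n,x}
  j: {n}
  n: {c,d,h,j,x}
  x: {h,n}

Registers:
  {c,h,n} pairwise interfere (3-clique) ⇒ χ ≥ 3
  3-colouring: R0={n}  R1={h,j}  R2={c,d,x}
  χ = 3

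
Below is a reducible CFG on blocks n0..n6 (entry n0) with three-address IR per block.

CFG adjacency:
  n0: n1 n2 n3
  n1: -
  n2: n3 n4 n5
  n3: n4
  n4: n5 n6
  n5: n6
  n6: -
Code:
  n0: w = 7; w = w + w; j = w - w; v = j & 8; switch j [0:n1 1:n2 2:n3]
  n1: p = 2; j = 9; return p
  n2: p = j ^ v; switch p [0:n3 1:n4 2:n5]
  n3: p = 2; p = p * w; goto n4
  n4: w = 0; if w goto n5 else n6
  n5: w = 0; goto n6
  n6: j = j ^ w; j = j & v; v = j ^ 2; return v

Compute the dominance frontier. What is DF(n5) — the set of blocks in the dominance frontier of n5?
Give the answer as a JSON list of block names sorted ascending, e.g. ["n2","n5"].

Answer: ["n6"]

Derivation:
idom tree: n1←n0 n2←n0 n3←n0 n4←n0 n5←n0 n6←n0
Dom at joins:
  n3: preds {n0,n2}: {n0} ∩ {n0,n2} = {n0}; idom=n0
  n4: preds {n2,n3}: {n0,n2} ∩ {n0,n3} = {n0}; idom=n0
  n5: preds {n2,n4}: {n0,n2} ∩ {n0,n4} = {n0}; idom=n0
  n6: preds {n4,n5}: {n0,n4} ∩ {n0,n5} = {n0}; idom=n0

DF walk-up:
  join n3 pred n0: · stop@n0
  join n3 pred n2: n2 stop@n0
  join n4 pred n2: n2 stop@n0
  join n4 pred n3: n3 stop@n0
  join n5 pred n2: n2 stop@n0
  join n5 pred n4: n4 stop@n0
  join n6 pred n4: n4 stop@n0
  join n6 pred n5: n5 stop@n0
  DF(n0)=∅
  DF(n1)=∅
  DF(n2)={n3,n4,n5}
  DF(n3)={n4}
  DF(n4)={n5,n6}
  DF(n5)={n6}
  DF(n6)=∅

DF(n5) = ["n6"]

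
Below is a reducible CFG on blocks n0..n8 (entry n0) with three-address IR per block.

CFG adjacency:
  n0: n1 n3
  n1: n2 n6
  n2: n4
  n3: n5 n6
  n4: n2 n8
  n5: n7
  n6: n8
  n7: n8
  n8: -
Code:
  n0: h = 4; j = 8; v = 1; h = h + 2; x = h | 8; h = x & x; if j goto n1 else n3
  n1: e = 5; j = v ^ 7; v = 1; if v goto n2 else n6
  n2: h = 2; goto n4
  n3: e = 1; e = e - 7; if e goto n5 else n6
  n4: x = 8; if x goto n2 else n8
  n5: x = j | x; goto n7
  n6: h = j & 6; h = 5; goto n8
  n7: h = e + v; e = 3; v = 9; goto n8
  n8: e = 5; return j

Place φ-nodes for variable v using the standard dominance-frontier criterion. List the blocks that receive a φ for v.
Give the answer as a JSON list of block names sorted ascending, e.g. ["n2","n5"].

Answer: ["n6", "n8"]

Working:
idom tree: n1←n0 n2←n1 n3←n0 n4←n2 n5←n3 n6←n0 n7←n5 n8←n0
Join-block Dom:
  n2: preds {n1,n4}: {n0,n1} ∩ {n0,n1,n2,n4} = {n0,n1}; idom=n1
  n6: preds {n1,n3}: {n0,n1} ∩ {n0,n3} = {n0}; idom=n0
  n8: preds {n4,n6,n7}: {n0,n1,n2,n4} ∩ {n0,n6} ∩ {n0,n3,n5,n7} = {n0}; idom=n0

DF walk-up:
  n2←n1: walk · to n1
  n2←n4: walk n4→n2 to n1
  n6←n1: walk n1 to n0
  n6←n3: walk n3 to n0
  n8←n4: walk n4→n2→n1 to n0
  n8←n6: walk n6 to n0
  n8←n7: walk n7→n5→n3 to n0
  n0 → ∅
  n1 → {n6,n8}
  n2 → {n2,n8}
  n3 → {n6,n8}
  n4 → {n2,n8}
  n5 → {n8}
  n6 → {n8}
  n7 → {n8}
  n8 → ∅

φ for v: defs {n0,n1,n7}
  DF⁺ = {n6,n8}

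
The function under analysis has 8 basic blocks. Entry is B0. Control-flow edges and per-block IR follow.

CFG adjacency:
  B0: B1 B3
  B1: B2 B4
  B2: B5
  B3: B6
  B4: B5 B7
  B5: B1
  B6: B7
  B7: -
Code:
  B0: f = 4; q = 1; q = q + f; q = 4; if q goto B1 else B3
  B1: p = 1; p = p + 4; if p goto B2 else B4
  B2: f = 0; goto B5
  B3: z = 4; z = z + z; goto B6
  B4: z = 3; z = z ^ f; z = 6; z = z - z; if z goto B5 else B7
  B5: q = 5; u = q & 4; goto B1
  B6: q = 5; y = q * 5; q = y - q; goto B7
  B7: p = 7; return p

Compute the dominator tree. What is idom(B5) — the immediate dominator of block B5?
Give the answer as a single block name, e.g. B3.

Answer: B1

Working:
idom tree: B1←B0 B2←B1 B3←B0 B4←B1 B5←B1 B6←B3 B7←B0
Dom∩ at merges:
  B1: preds {B0,B5}: {B0} ∩ {B0,B1,B5} = {B0}; idom=B0
  B5: preds {B2,B4}: {B0,B1,B2} ∩ {B0,B1,B4} = {B0,B1}; idom=B1
  B7: preds {B4,B6}: {B0,B1,B4} ∩ {B0,B3,B6} = {B0}; idom=B0

idom(B5) = B1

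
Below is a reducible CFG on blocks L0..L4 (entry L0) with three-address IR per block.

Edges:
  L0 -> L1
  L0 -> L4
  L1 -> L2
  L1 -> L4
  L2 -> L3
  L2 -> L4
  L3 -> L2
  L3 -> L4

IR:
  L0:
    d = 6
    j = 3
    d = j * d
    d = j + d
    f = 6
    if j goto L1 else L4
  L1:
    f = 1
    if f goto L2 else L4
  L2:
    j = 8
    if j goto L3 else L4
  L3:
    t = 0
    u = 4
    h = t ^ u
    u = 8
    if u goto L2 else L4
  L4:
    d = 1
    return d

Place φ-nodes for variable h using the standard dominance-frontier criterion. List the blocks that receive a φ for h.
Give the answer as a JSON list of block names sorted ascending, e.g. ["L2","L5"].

idom tree: L1←L0 L2←L1 L3←L2 L4←L0
Dom at joins:
  L2: preds {L1,L3}: {L0,L1} ∩ {L0,L1,L2,L3} = {L0,L1}; idom=L1
  L4: preds {L0,L1,L2,L3}: {L0} ∩ {L0,L1} ∩ {L0,L1,L2} ∩ {L0,L1,L2,L3} = {L0}; idom=L0

DF derivation:
  join L2 pred L1: · stop@L1
  join L2 pred L3: L3→L2 stop@L1
  join L4 pred L0: · stop@L0
  join L4 pred L1: L1 stop@L0
  join L4 pred L2: L2→L1 stop@L0
  join L4 pred L3: L3→L2→L1 stop@L0
  DF(L0)=∅
  DF(L1)={L4}
  DF(L2)={L2,L4}
  DF(L3)={L2,L4}
  DF(L4)=∅

φ for h: defs {L3}
  DF⁺ = {L2,L4}

Answer: ["L2", "L4"]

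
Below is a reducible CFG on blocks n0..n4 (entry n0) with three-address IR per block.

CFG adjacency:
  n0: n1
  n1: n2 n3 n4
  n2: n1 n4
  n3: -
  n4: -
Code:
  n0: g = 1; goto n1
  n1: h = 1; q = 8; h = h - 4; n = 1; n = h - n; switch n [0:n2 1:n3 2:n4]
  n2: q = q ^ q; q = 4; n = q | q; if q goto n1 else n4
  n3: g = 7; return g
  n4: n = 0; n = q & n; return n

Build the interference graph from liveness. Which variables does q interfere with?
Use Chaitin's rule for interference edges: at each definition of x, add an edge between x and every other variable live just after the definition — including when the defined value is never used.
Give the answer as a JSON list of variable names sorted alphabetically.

Answer: ["h", "n"]

Derivation:
Per-block:
  n0: {g} / ∅
  n1: {h,n,q} / ∅
  n2: {n,q} / {q}
  n3: {g} / ∅
  n4: {n} / {q}

Liveness:
  n0: in=∅ out=∅
  n1: in=∅ out={q}
  n2: in={q} out={q}
  n3: in=∅ out=∅
  n4: in={q} out=∅

Interference:
  g↔∅
  h↔{n,q}
  n↔{h,q}
  q↔{h,n}

N(q) = ["h", "n"]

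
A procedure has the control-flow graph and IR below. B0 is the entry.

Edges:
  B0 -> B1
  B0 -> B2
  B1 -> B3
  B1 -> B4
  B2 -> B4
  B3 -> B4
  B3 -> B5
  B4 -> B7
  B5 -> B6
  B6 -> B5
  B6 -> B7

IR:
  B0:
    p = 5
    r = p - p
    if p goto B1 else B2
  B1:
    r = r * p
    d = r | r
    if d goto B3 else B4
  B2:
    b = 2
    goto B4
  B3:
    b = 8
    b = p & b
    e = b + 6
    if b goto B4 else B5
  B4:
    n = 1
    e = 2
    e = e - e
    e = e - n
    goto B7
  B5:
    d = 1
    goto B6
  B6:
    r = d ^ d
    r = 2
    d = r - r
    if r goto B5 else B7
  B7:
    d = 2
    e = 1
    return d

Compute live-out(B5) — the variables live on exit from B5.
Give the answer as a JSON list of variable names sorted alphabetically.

def/use:
  B0: def={p,r} ue=∅
  B1: def={d,r} ue={p,r}
  B2: def={b} ue=∅
  B3: def={b,e} ue={p}
  B4: def={e,n} ue=∅
  B5: def={d} ue=∅
  B6: def={d,r} ue={d}
  B7: def={d,e} ue=∅

Backward fixpoint:
  B0 li=∅ lo={p,r}
  B1 li={p,r} lo={p}
  B2 li=∅ lo=∅
  B3 li={p} lo=∅
  B4 li=∅ lo=∅
  B5 li=∅ lo={d}
  B6 li={d} lo=∅
  B7 li=∅ lo=∅

live-out(B5) = ["d"]

Answer: ["d"]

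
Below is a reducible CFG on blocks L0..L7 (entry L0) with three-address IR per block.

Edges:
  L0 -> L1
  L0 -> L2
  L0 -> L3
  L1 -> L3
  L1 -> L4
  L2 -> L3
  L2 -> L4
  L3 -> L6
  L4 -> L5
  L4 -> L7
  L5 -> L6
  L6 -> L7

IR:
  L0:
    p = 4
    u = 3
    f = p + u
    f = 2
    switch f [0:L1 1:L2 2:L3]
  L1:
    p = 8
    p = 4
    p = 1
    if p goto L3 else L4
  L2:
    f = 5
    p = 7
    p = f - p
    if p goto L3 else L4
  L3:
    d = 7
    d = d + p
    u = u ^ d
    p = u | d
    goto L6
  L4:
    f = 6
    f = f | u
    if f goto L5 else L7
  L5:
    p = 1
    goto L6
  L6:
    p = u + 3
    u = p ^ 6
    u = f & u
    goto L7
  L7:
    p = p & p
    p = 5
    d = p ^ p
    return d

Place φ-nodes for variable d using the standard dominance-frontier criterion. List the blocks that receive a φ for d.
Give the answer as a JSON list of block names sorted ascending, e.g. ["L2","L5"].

Answer: ["L6", "L7"]

Analysis:
idom tree: L1←L0 L2←L0 L3←L0 L4←L0 L5←L4 L6←L0 L7←L0
Join-block Dom:
  L3: preds {L0,L1,L2}: {L0} ∩ {L0,L1} ∩ {L0,L2} = {L0}; idom=L0
  L4: preds {L1,L2}: {L0,L1} ∩ {L0,L2} = {L0}; idom=L0
  L6: preds {L3,L5}: {L0,L3} ∩ {L0,L4,L5} = {L0}; idom=L0
  L7: preds {L4,L6}: {L0,L4} ∩ {L0,L6} = {L0}; idom=L0

DF derivation:
  join L3 pred L0: · stop@L0
  join L3 pred L1: L1 stop@L0
  join L3 pred L2: L2 stop@L0
  join L4 pred L1: L1 stop@L0
  join L4 pred L2: L2 stop@L0
  join L6 pred L3: L3 stop@L0
  join L6 pred L5: L5→L4 stop@L0
  join L7 pred L4: L4 stop@L0
  join L7 pred L6: L6 stop@L0
  L0 → ∅
  L1 → {L3,L4}
  L2 → {L3,L4}
  L3 → {L6}
  L4 → {L6,L7}
  L5 → {L6}
  L6 → {L7}
  L7 → ∅

φ for d: defs {L3,L7}
  DF⁺ = {L6,L7}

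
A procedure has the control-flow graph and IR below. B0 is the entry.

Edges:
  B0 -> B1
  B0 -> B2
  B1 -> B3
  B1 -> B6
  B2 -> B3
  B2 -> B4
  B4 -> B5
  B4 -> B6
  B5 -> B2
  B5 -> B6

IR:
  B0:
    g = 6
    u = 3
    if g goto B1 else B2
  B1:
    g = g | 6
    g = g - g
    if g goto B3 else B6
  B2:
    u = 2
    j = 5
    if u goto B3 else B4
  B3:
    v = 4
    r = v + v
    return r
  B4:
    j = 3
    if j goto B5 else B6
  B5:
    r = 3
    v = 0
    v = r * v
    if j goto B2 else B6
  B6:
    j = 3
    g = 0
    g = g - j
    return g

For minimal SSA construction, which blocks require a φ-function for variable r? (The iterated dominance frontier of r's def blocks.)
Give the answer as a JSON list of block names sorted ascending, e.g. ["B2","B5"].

idom tree: B1←B0 B2←B0 B3←B0 B4←B2 B5←B4 B6←B0
Join-block Dom:
  B2: preds {B0,B5}: {B0} ∩ {B0,B2,B4,B5} = {B0}; idom=B0
  B3: preds {B1,B2}: {B0,B1} ∩ {B0,B2} = {B0}; idom=B0
  B6: preds {B1,B4,B5}: {B0,B1} ∩ {B0,B2,B4} ∩ {B0,B2,B4,B5} = {B0}; idom=B0

DF walk-up:
  join B2 pred B0: · stop@B0
  join B2 pred B5: B5→B4→B2 stop@B0
  join B3 pred B1: B1 stop@B0
  join B3 pred B2: B2 stop@B0
  join B6 pred B1: B1 stop@B0
  join B6 pred B4: B4→B2 stop@B0
  join B6 pred B5: B5→B4→B2 stop@B0
  B0 → ∅
  B1 → {B3,B6}
  B2 → {B2,B3,B6}
  B3 → ∅
  B4 → {B2,B6}
  B5 → {B2,B6}
  B6 → ∅

φ for r: defs {B3,B5}
  DF⁺ = {B2,B3,B6}

Answer: ["B2", "B3", "B6"]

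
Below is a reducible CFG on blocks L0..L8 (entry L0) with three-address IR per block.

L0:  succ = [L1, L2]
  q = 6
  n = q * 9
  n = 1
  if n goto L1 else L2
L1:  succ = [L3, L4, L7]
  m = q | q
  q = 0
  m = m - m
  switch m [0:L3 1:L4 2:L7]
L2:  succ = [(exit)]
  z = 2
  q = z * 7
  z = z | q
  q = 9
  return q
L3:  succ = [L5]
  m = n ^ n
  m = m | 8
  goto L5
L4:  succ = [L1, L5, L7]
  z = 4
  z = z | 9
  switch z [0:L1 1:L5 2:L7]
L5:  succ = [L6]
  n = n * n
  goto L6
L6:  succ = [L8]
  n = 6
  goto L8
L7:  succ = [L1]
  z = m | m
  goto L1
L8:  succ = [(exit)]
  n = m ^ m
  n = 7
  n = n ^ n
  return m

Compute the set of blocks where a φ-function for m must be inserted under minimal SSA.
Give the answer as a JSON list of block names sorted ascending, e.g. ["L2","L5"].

idom tree: L1←L0 L2←L0 L3←L1 L4←L1 L5←L1 L6←L5 L7←L1 L8←L6
Dom∩ at merges:
  L1: preds {L0,L4,L7}: {L0} ∩ {L0,L1,L4} ∩ {L0,L1,L7} = {L0}; idom=L0
  L5: preds {L3,L4}: {L0,L1,L3} ∩ {L0,L1,L4} = {L0,L1}; idom=L1
  L7: preds {L1,L4}: {L0,L1} ∩ {L0,L1,L4} = {L0,L1}; idom=L1

DF walk-up:
  join L1 pred L0: · stop@L0
  join L1 pred L4: L4→L1 stop@L0
  join L1 pred L7: L7→L1 stop@L0
  join L5 pred L3: L3 stop@L1
  join L5 pred L4: L4 stop@L1
  join L7 pred L1: · stop@L1
  join L7 pred L4: L4 stop@L1
  DF(L0)=∅
  DF(L1)={L1}
  DF(L2)=∅
  DF(L3)={L5}
  DF(L4)={L1,L5,L7}
  DF(L5)=∅
  DF(L6)=∅
  DF(L7)={L1}
  DF(L8)=∅

φ for m: defs {L1,L3}
  DF⁺ = {L1,L5}

Answer: ["L1", "L5"]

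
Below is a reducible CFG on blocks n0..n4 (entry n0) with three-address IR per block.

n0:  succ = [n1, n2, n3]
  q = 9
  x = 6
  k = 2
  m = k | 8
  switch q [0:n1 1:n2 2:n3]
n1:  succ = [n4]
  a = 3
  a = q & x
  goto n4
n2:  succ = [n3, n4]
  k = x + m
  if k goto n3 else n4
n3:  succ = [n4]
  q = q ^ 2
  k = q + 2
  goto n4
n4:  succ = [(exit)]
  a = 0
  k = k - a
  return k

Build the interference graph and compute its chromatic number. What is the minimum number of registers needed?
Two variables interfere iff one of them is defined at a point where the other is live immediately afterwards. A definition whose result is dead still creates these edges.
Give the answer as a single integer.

Answer: 4

Derivation:
Per-block:
  n0: {k,m,q,x} / ∅
  n1: {a} / {q,x}
  n2: {k} / {m,x}
  n3: {k,q} / {q}
  n4: {a,k} / {k}

Liveness:
  n0 li=∅ lo={k,m,q,x}
  n1 li={k,q,x} lo={k}
  n2 li={m,q,x} lo={k,q}
  n3 li={q} lo={k}
  n4 li={k} lo=∅

Interfere edges:
  a — {k,q,x}
  k — {a,m,q,x}
  m — {k,q,x}
  q — {a,k,m,x}
  x — {a,k,m,q}

Chromatic number:
  {a,k,q,x} pairwise interfere (4-clique) ⇒ χ ≥ 4
  4-colouring: c0={k}  c1={q}  c2={x}  c3={a,m}
  χ = 4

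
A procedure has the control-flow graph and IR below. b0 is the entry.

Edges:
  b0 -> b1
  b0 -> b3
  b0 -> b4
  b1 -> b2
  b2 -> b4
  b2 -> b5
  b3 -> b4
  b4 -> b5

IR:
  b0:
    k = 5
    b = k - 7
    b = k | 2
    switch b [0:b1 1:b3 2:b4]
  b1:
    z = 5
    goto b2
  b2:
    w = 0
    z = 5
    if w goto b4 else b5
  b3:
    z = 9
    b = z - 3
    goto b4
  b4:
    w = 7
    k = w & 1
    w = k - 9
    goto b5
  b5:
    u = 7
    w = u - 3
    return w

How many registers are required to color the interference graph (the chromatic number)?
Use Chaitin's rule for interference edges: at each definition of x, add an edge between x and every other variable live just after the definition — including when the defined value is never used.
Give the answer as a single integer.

Answer: 2

Analysis:
Block summaries:
  b0: {b,k} / ∅
  b1: {z} / ∅
  b2: {w,z} / ∅
  b3: {b,z} / ∅
  b4: {k,w} / ∅
  b5: {u,w} / ∅

Backward fixpoint:
  b0: in=∅ out=∅
  b1: in=∅ out=∅
  b2: in=∅ out=∅
  b3: in=∅ out=∅
  b4: in=∅ out=∅
  b5: in=∅ out=∅

Interfere edges:
  b — {k}
  k — {b}
  u — ∅
  w — {z}
  z — {w}

Chromatic number:
  clique {b,k} ⇒ need ≥ 2
  assign b→c0 k→c1 u→c0 w→c0 z→c1 — no edge inside a register ⇒ χ ≤ 2
  χ = 2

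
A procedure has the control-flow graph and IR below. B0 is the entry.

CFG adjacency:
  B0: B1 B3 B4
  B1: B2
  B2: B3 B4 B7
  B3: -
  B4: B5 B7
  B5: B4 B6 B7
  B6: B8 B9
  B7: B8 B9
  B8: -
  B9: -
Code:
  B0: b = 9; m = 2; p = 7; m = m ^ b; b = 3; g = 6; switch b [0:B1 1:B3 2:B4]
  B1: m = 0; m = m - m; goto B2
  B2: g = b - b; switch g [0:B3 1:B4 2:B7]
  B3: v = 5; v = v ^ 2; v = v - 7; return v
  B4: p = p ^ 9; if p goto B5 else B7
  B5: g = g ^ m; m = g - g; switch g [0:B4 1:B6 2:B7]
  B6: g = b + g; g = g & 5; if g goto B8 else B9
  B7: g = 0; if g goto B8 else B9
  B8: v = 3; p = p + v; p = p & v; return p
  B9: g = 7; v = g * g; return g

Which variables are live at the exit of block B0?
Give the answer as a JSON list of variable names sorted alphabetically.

Answer: ["b", "g", "m", "p"]

Analysis:
Per-block:
  B0: {b,g,m,p} / ∅
  B1: {m} / ∅
  B2: {g} / {b}
  B3: {v} / ∅
  B4: {p} / {p}
  B5: {g,m} / {g,m}
  B6: {g} / {b,g}
  B7: {g} / ∅
  B8: {p,v} / {p}
  B9: {g,v} / ∅

Live sets:
  B0: in=∅ out={b,g,m,p}
  B1: in={b,p} out={b,m,p}
  B2: in={b,m,p} out={b,g,m,p}
  B3: in=∅ out=∅
  B4: in={b,g,m,p} out={b,g,m,p}
  B5: in={b,g,m,p} out={b,g,m,p}
  B6: in={b,g,p} out={p}
  B7: in={p} out={p}
  B8: in={p} out=∅
  B9: in=∅ out=∅

live-out(B0) = ["b", "g", "m", "p"]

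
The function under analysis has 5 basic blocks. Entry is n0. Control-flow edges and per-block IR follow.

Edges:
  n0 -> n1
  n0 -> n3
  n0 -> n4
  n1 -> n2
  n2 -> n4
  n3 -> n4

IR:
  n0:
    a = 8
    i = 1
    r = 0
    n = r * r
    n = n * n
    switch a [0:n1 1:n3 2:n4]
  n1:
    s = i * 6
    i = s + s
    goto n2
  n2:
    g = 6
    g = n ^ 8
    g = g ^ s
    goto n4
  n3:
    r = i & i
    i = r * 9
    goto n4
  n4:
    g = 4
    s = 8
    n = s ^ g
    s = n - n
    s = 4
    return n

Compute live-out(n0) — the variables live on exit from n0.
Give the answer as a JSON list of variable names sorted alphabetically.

Answer: ["i", "n"]

Working:
Block summaries:
  n0 def {a,i,n,r} use ∅
  n1 def {i,s} use {i}
  n2 def {g} use {n,s}
  n3 def {i,r} use {i}
  n4 def {g,n,s} use ∅

Live sets:
  live n0: ∅→{i,n}
  live n1: {i,n}→{n,s}
  live n2: {n,s}→∅
  live n3: {i}→∅
  live n4: ∅→∅

live-out(n0) = ["i", "n"]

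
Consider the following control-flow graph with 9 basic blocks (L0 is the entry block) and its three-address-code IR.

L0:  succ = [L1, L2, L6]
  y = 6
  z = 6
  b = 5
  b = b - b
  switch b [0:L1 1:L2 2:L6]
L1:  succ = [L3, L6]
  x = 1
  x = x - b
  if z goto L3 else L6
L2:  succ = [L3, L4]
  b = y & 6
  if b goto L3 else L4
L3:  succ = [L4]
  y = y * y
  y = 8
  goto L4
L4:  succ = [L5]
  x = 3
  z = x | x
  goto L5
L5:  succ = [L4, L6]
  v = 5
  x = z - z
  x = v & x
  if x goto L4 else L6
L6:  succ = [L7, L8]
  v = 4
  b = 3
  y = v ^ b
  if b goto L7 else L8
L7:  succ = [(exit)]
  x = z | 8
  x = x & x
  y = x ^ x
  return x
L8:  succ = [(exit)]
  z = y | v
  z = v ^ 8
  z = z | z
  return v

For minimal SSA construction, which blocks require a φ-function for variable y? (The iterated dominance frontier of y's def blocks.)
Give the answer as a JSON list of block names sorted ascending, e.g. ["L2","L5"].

idom tree: L1←L0 L2←L0 L3←L0 L4←L0 L5←L4 L6←L0 L7←L6 L8←L6
Dom at joins:
  L3: preds {L1,L2}: {L0,L1} ∩ {L0,L2} = {L0}; idom=L0
  L4: preds {L2,L3,L5}: {L0,L2} ∩ {L0,L3} ∩ {L0,L4,L5} = {L0}; idom=L0
  L6: preds {L0,L1,L5}: {L0} ∩ {L0,L1} ∩ {L0,L4,L5} = {L0}; idom=L0

Frontier:
  join L3 pred L1: L1 stop@L0
  join L3 pred L2: L2 stop@L0
  join L4 pred L2: L2 stop@L0
  join L4 pred L3: L3 stop@L0
  join L4 pred L5: L5→L4 stop@L0
  join L6 pred L0: · stop@L0
  join L6 pred L1: L1 stop@L0
  join L6 pred L5: L5→L4 stop@L0
  L0 → ∅
  L1 → {L3,L6}
  L2 → {L3,L4}
  L3 → {L4}
  L4 → {L4,L6}
  L5 → {L4,L6}
  L6 → ∅
  L7 → ∅
  L8 → ∅

φ for y: defs {L0,L3,L6,L7}
  DF⁺ = {L4,L6}

Answer: ["L4", "L6"]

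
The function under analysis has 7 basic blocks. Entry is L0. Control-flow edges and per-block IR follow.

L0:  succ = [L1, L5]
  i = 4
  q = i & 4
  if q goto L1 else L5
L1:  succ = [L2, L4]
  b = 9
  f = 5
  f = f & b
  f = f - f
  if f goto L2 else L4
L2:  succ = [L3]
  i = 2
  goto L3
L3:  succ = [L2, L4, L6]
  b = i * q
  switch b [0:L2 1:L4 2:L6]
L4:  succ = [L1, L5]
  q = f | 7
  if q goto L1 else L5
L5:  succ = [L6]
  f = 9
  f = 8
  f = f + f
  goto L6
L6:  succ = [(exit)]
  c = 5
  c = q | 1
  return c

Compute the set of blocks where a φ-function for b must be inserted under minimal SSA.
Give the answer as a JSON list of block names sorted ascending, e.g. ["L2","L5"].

Answer: ["L1", "L2", "L4", "L5", "L6"]

Derivation:
idom tree: L1←L0 L2←L1 L3←L2 L4←L1 L5←L0 L6←L0
Dom∩ at merges:
  L1: preds {L0,L4}: {L0} ∩ {L0,L1,L4} = {L0}; idom=L0
  L2: preds {L1,L3}: {L0,L1} ∩ {L0,L1,L2,L3} = {L0,L1}; idom=L1
  L4: preds {L1,L3}: {L0,L1} ∩ {L0,L1,L2,L3} = {L0,L1}; idom=L1
  L5: preds {L0,L4}: {L0} ∩ {L0,L1,L4} = {L0}; idom=L0
  L6: preds {L3,L5}: {L0,L1,L2,L3} ∩ {L0,L5} = {L0}; idom=L0

DF walk-up:
  join L1 pred L0: · stop@L0
  join L1 pred L4: L4→L1 stop@L0
  join L2 pred L1: · stop@L1
  join L2 pred L3: L3→L2 stop@L1
  join L4 pred L1: · stop@L1
  join L4 pred L3: L3→L2 stop@L1
  join L5 pred L0: · stop@L0
  join L5 pred L4: L4→L1 stop@L0
  join L6 pred L3: L3→L2→L1 stop@L0
  join L6 pred L5: L5 stop@L0
  DF(L0)=∅
  DF(L1)={L1,L5,L6}
  DF(L2)={L2,L4,L6}
  DF(L3)={L2,L4,L6}
  DF(L4)={L1,L5}
  DF(L5)={L6}
  DF(L6)=∅

φ for b: defs {L1,L3}
  DF⁺ = {L1,L2,L4,L5,L6}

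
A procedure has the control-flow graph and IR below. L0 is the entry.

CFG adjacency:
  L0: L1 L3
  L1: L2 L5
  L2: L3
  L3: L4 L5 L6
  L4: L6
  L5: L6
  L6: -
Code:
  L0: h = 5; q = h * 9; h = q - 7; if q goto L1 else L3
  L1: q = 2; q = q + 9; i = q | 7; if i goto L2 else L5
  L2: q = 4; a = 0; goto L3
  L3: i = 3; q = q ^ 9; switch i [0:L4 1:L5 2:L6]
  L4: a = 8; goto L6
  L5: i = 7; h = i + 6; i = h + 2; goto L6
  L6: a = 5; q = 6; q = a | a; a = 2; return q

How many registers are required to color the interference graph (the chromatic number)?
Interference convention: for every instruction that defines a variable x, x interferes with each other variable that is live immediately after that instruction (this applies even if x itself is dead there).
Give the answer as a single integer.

Per-block:
  L0: def={h,q} ue=∅
  L1: def={i,q} ue=∅
  L2: def={a,q} ue=∅
  L3: def={i,q} ue={q}
  L4: def={a} ue=∅
  L5: def={h,i} ue=∅
  L6: def={a,q} ue=∅

Backward fixpoint:
  L0 li=∅ lo={q}
  L1 li=∅ lo=∅
  L2 li=∅ lo={q}
  L3 li={q} lo=∅
  L4 li=∅ lo=∅
  L5 li=∅ lo=∅
  L6 li=∅ lo=∅

Interfere edges:
  a — {q}
  h — {q}
  i — {q}
  q — {a,h,i}

Colouring:
  lower bound: {a,q} mutually conflict ⇒ χ ≥ 2
  assign a→c1 h→c1 i→c1 q→c0 — no edge inside a register ⇒ χ ≤ 2
  χ = 2

Answer: 2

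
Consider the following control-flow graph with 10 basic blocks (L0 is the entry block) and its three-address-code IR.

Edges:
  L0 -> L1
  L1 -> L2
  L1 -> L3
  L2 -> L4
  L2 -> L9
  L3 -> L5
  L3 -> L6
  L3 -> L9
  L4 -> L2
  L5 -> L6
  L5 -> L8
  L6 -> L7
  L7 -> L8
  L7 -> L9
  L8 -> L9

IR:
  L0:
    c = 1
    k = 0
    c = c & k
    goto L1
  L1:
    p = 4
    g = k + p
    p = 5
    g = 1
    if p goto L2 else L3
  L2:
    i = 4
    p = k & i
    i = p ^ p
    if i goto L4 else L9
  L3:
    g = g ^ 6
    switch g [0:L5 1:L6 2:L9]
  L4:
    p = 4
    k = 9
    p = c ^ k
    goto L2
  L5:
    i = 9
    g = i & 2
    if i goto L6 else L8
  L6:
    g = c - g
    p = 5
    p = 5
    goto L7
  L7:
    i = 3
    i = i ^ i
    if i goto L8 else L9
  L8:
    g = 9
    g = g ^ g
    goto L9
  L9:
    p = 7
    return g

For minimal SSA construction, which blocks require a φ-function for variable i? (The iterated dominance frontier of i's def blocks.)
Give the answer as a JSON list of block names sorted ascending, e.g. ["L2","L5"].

idom tree: L1←L0 L2←L1 L3←L1 L4←L2 L5←L3 L6←L3 L7←L6 L8←L3 L9←L1
Dom at joins:
  L2: preds {L1,L4}: {L0,L1} ∩ {L0,L1,L2,L4} = {L0,L1}; idom=L1
  L6: preds {L3,L5}: {L0,L1,L3} ∩ {L0,L1,L3,L5} = {L0,L1,L3}; idom=L3
  L8: preds {L5,L7}: {L0,L1,L3,L5} ∩ {L0,L1,L3,L6,L7} = {L0,L1,L3}; idom=L3
  L9: preds {L2,L3,L7,L8}: {L0,L1,L2} ∩ {L0,L1,L3} ∩ {L0,L1,L3,L6,L7} ∩ {L0,L1,L3,L8} = {L0,L1}; idom=L1

DF walk-up:
  join L2 pred L1: · stop@L1
  join L2 pred L4: L4→L2 stop@L1
  join L6 pred L3: · stop@L3
  join L6 pred L5: L5 stop@L3
  join L8 pred L5: L5 stop@L3
  join L8 pred L7: L7→L6 stop@L3
  join L9 pred L2: L2 stop@L1
  join L9 pred L3: L3 stop@L1
  join L9 pred L7: L7→L6→L3 stop@L1
  join L9 pred L8: L8→L3 stop@L1
  L0: DF=∅
  L1: DF=∅
  L2: DF={L2,L9}
  L3: DF={L9}
  L4: DF={L2}
  L5: DF={L6,L8}
  L6: DF={L8,L9}
  L7: DF={L8,L9}
  L8: DF={L9}
  L9: DF=∅

φ for i: defs {L2,L5,L7}
  DF⁺ = {L2,L6,L8,L9}

Answer: ["L2", "L6", "L8", "L9"]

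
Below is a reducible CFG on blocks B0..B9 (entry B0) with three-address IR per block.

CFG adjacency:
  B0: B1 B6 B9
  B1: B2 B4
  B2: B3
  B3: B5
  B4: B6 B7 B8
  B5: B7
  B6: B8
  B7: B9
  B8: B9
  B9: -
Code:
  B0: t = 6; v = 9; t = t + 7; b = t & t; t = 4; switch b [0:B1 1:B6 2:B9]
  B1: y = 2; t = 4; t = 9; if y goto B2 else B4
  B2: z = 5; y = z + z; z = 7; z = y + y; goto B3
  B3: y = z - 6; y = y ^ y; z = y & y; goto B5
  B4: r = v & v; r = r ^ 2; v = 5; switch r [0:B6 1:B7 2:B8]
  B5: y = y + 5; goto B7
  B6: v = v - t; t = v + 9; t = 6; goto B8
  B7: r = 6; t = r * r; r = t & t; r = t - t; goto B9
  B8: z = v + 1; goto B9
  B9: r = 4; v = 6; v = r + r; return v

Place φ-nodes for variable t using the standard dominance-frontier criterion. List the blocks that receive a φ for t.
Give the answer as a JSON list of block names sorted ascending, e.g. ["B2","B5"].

Answer: ["B6", "B8", "B9"]

Derivation:
idom tree: B1←B0 B2←B1 B3←B2 B4←B1 B5←B3 B6←B0 B7←B1 B8←B0 B9←B0
Dom∩ at merges:
  B6: preds {B0,B4}: {B0} ∩ {B0,B1,B4} = {B0}; idom=B0
  B7: preds {B4,B5}: {B0,B1,B4} ∩ {B0,B1,B2,B3,B5} = {B0,B1}; idom=B1
  B8: preds {B4,B6}: {B0,B1,B4} ∩ {B0,B6} = {B0}; idom=B0
  B9: preds {B0,B7,B8}: {B0} ∩ {B0,B1,B7} ∩ {B0,B8} = {B0}; idom=B0

Frontier:
  B6←B0: walk · to B0
  B6←B4: walk B4→B1 to B0
  B7←B4: walk B4 to B1
  B7←B5: walk B5→B3→B2 to B1
  B8←B4: walk B4→B1 to B0
  B8←B6: walk B6 to B0
  B9←B0: walk · to B0
  B9←B7: walk B7→B1 to B0
  B9←B8: walk B8 to B0
  B0: DF=∅
  B1: DF={B6,B8,B9}
  B2: DF={B7}
  B3: DF={B7}
  B4: DF={B6,B7,B8}
  B5: DF={B7}
  B6: DF={B8}
  B7: DF={B9}
  B8: DF={B9}
  B9: DF=∅

φ for t: defs {B0,B1,B6,B7}
  DF⁺ = {B6,B8,B9}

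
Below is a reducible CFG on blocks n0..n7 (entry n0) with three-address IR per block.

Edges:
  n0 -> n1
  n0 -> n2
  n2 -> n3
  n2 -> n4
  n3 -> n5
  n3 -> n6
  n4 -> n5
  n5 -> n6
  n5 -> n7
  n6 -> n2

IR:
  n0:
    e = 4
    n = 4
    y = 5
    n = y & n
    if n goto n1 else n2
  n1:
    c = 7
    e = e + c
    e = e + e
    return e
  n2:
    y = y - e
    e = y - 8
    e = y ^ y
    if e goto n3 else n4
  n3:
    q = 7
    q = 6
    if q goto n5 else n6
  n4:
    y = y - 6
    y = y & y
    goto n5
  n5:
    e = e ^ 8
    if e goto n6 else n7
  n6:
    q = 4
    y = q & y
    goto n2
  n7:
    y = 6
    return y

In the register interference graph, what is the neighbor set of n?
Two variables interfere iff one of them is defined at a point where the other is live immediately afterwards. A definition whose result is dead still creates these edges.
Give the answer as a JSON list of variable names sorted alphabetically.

Answer: ["e", "y"]

Working:
Block summaries:
  n0: {e,n,y} / ∅
  n1: {c,e} / {e}
  n2: {e,y} / {e,y}
  n3: {q} / ∅
  n4: {y} / {y}
  n5: {e} / {e}
  n6: {q,y} / {y}
  n7: {y} / ∅

Backward fixpoint:
  n0 li=∅ lo={e,y}
  n1 li={e} lo=∅
  n2 li={e,y} lo={e,y}
  n3 li={e,y} lo={e,y}
  n4 li={e,y} lo={e,y}
  n5 li={e,y} lo={e,y}
  n6 li={e,y} lo={e,y}
  n7 li=∅ lo=∅

Interfere edges:
  c↔{e}
  e↔{c,n,q,y}
  n↔{e,y}
  q↔{e,y}
  y↔{e,n,q}

N(n) = ["e", "y"]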